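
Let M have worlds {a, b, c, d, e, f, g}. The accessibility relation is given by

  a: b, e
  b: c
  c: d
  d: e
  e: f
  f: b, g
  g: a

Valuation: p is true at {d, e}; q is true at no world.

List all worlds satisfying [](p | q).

{c, d}

a: successors {b, e}; p | q there: b:F, e:T. ✗
b: successors {c}; p | q there: c:F. ✗
c: successors {d}; p | q there: d:T. ✓
d: successors {e}; p | q there: e:T. ✓
e: successors {f}; p | q there: f:F. ✗
f: successors {b, g}; p | q there: b:F, g:F. ✗
g: successors {a}; p | q there: a:F. ✗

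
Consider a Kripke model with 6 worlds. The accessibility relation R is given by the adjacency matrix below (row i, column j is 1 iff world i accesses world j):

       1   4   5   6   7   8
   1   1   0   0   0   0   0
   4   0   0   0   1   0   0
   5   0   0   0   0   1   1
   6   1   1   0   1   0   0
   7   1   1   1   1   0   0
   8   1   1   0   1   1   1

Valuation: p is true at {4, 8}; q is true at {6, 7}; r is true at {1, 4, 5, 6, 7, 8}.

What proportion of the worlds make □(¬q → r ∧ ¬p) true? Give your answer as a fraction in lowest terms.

1: successors {1}; ¬q → r ∧ ¬p there: 1:T. ✓
4: successors {6}; ¬q → r ∧ ¬p there: 6:T. ✓
5: successors {7, 8}; ¬q → r ∧ ¬p there: 7:T, 8:F. ✗
6: successors {1, 4, 6}; ¬q → r ∧ ¬p there: 1:T, 4:F, 6:T. ✗
7: successors {1, 4, 5, 6}; ¬q → r ∧ ¬p there: 1:T, 4:F, 5:T, 6:T. ✗
8: successors {1, 4, 6, 7, 8}; ¬q → r ∧ ¬p there: 1:T, 4:F, 6:T, 7:T, 8:F. ✗
That's 2 of 6 worlds, so 2/6 = 1/3.

1/3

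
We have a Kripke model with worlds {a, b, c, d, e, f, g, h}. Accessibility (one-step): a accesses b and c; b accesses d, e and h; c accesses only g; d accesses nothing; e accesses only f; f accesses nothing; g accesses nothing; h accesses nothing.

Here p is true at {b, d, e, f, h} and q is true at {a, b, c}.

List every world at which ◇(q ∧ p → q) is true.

{a, b, c, e}

a: successors {b, c}; q ∧ p → q there: b:T, c:T. ✓
b: successors {d, e, h}; q ∧ p → q there: d:T, e:T, h:T. ✓
c: successors {g}; q ∧ p → q there: g:T. ✓
d: no successors, so ◇(q ∧ p → q) fails. ✗
e: successors {f}; q ∧ p → q there: f:T. ✓
f: no successors, so ◇(q ∧ p → q) fails. ✗
g: no successors, so ◇(q ∧ p → q) fails. ✗
h: no successors, so ◇(q ∧ p → q) fails. ✗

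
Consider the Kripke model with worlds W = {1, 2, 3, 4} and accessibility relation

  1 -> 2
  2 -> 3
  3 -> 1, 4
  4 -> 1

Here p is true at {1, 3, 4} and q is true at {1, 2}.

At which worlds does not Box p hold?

{1}

1: Box p is F. ✓
2: Box p is T. ✗
3: Box p is T. ✗
4: Box p is T. ✗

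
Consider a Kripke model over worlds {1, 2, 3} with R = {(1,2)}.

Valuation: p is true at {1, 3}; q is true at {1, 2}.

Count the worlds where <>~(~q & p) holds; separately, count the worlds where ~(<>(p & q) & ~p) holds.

1 and 3

For <>~(~q & p):
1: successors {2}; ~(~q & p) there: 2:T. ✓
2: no successors, so <>~(~q & p) fails. ✗
3: no successors, so <>~(~q & p) fails. ✗
— 1 world.
For ~(<>(p & q) & ~p):
1: <>(p & q) & ~p is F. ✓
2: <>(p & q) & ~p is F. ✓
3: <>(p & q) & ~p is F. ✓
— 3 worlds.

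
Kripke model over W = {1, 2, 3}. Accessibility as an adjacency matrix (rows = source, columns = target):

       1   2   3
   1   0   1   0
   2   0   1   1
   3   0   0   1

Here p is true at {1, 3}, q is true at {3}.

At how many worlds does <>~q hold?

1: successors {2}; ~q there: 2:T. ✓
2: successors {2, 3}; ~q there: 2:T, 3:F. ✓
3: successors {3}; ~q there: 3:F. ✗
Satisfying worlds: {1, 2}.

2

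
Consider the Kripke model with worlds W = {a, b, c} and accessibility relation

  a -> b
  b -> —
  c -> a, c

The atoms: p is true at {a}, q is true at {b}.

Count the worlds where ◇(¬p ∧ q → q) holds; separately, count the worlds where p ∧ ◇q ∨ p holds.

2 and 1

For ◇(¬p ∧ q → q):
a: successors {b}; ¬p ∧ q → q there: b:T. ✓
b: no successors, so ◇(¬p ∧ q → q) fails. ✗
c: successors {a, c}; ¬p ∧ q → q there: a:T, c:T. ✓
— 2 worlds.
For p ∧ ◇q ∨ p:
a: p ∧ ◇q is T, p is T. ✓
b: p ∧ ◇q is F, p is F. ✗
c: p ∧ ◇q is F, p is F. ✗
— 1 world.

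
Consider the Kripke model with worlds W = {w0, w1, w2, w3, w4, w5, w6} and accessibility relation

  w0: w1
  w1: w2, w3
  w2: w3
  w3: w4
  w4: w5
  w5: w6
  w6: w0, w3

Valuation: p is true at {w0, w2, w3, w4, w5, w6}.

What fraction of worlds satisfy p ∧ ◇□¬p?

1/7

w0: p is T, ◇□¬p is F. ✗
w1: p is F, ◇□¬p is F. ✗
w2: p is T, ◇□¬p is F. ✗
w3: p is T, ◇□¬p is F. ✗
w4: p is T, ◇□¬p is F. ✗
w5: p is T, ◇□¬p is F. ✗
w6: p is T, ◇□¬p is T. ✓
That's 1 of 7 worlds, so 1/7.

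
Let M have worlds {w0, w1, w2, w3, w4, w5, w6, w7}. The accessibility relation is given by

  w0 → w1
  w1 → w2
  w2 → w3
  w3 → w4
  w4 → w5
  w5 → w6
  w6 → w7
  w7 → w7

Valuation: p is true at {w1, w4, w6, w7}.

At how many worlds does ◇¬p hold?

w0: successors {w1}; ¬p there: w1:F. ✗
w1: successors {w2}; ¬p there: w2:T. ✓
w2: successors {w3}; ¬p there: w3:T. ✓
w3: successors {w4}; ¬p there: w4:F. ✗
w4: successors {w5}; ¬p there: w5:T. ✓
w5: successors {w6}; ¬p there: w6:F. ✗
w6: successors {w7}; ¬p there: w7:F. ✗
w7: successors {w7}; ¬p there: w7:F. ✗
Satisfying worlds: {w1, w2, w4}.

3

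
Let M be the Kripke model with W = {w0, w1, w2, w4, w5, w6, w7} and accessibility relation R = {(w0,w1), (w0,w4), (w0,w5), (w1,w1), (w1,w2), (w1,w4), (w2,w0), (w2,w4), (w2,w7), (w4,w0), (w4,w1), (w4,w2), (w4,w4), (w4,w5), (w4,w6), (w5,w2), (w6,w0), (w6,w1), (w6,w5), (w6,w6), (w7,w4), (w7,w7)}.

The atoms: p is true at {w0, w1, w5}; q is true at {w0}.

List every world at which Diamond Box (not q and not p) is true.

{w0, w2, w4, w6, w7}

w0: successors {w1, w4, w5}; Box (not q and not p) there: w1:F, w4:F, w5:T. ✓
w1: successors {w1, w2, w4}; Box (not q and not p) there: w1:F, w2:F, w4:F. ✗
w2: successors {w0, w4, w7}; Box (not q and not p) there: w0:F, w4:F, w7:T. ✓
w4: successors {w0, w1, w2, w4, w5, w6}; Box (not q and not p) there: w0:F, w1:F, w2:F, w4:F, w5:T, w6:F. ✓
w5: successors {w2}; Box (not q and not p) there: w2:F. ✗
w6: successors {w0, w1, w5, w6}; Box (not q and not p) there: w0:F, w1:F, w5:T, w6:F. ✓
w7: successors {w4, w7}; Box (not q and not p) there: w4:F, w7:T. ✓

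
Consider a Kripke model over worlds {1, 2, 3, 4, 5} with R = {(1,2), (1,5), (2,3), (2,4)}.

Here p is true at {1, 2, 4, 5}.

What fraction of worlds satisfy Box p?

4/5

1: successors {2, 5}; p there: 2:T, 5:T. ✓
2: successors {3, 4}; p there: 3:F, 4:T. ✗
3: no successors, so Box p holds vacuously. ✓
4: no successors, so Box p holds vacuously. ✓
5: no successors, so Box p holds vacuously. ✓
That's 4 of 5 worlds, so 4/5.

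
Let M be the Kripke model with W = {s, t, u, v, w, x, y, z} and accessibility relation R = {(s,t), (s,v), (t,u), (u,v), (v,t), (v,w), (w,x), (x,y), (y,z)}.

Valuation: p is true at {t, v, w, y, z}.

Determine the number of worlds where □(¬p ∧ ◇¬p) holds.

1

s: successors {t, v}; ¬p ∧ ◇¬p there: t:F, v:F. ✗
t: successors {u}; ¬p ∧ ◇¬p there: u:F. ✗
u: successors {v}; ¬p ∧ ◇¬p there: v:F. ✗
v: successors {t, w}; ¬p ∧ ◇¬p there: t:F, w:F. ✗
w: successors {x}; ¬p ∧ ◇¬p there: x:F. ✗
x: successors {y}; ¬p ∧ ◇¬p there: y:F. ✗
y: successors {z}; ¬p ∧ ◇¬p there: z:F. ✗
z: no successors, so □(¬p ∧ ◇¬p) holds vacuously. ✓
Satisfying worlds: {z}.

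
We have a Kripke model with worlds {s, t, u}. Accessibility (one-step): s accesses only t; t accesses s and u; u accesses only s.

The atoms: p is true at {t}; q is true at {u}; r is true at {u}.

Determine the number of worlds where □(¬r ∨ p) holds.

2

s: successors {t}; ¬r ∨ p there: t:T. ✓
t: successors {s, u}; ¬r ∨ p there: s:T, u:F. ✗
u: successors {s}; ¬r ∨ p there: s:T. ✓
Satisfying worlds: {s, u}.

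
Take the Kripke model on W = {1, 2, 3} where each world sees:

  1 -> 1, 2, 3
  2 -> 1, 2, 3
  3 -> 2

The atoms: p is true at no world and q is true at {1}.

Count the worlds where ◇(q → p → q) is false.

0

1: successors {1, 2, 3}; q → p → q there: 1:T, 2:T, 3:T. ✓
2: successors {1, 2, 3}; q → p → q there: 1:T, 2:T, 3:T. ✓
3: successors {2}; q → p → q there: 2:T. ✓
Satisfying worlds: {1, 2, 3}.
So ◇(q → p → q) fails at the other 0 worlds.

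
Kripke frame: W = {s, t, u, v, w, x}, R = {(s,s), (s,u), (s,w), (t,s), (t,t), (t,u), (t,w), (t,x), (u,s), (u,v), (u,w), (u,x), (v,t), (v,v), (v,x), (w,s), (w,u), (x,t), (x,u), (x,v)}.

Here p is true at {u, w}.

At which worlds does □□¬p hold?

∅

s: successors {s, u, w}; □¬p there: s:F, u:F, w:F. ✗
t: successors {s, t, u, w, x}; □¬p there: s:F, t:F, u:F, w:F, x:F. ✗
u: successors {s, v, w, x}; □¬p there: s:F, v:T, w:F, x:F. ✗
v: successors {t, v, x}; □¬p there: t:F, v:T, x:F. ✗
w: successors {s, u}; □¬p there: s:F, u:F. ✗
x: successors {t, u, v}; □¬p there: t:F, u:F, v:T. ✗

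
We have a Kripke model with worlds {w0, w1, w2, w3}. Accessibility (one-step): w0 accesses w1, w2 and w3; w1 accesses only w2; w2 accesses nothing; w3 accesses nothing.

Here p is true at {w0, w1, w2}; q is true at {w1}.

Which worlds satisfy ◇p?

{w0, w1}

w0: successors {w1, w2, w3}; p there: w1:T, w2:T, w3:F. ✓
w1: successors {w2}; p there: w2:T. ✓
w2: no successors, so ◇p fails. ✗
w3: no successors, so ◇p fails. ✗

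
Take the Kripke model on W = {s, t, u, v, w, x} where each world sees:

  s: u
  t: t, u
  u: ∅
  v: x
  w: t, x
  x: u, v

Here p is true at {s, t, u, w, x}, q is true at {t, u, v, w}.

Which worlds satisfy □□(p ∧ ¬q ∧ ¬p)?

{s, u}

s: successors {u}; □(p ∧ ¬q ∧ ¬p) there: u:T. ✓
t: successors {t, u}; □(p ∧ ¬q ∧ ¬p) there: t:F, u:T. ✗
u: no successors, so □□(p ∧ ¬q ∧ ¬p) holds vacuously. ✓
v: successors {x}; □(p ∧ ¬q ∧ ¬p) there: x:F. ✗
w: successors {t, x}; □(p ∧ ¬q ∧ ¬p) there: t:F, x:F. ✗
x: successors {u, v}; □(p ∧ ¬q ∧ ¬p) there: u:T, v:F. ✗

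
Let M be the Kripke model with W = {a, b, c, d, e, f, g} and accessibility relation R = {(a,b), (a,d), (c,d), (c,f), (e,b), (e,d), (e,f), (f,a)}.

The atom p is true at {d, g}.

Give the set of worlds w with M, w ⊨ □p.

{b, d, g}

a: successors {b, d}; p there: b:F, d:T. ✗
b: no successors, so □p holds vacuously. ✓
c: successors {d, f}; p there: d:T, f:F. ✗
d: no successors, so □p holds vacuously. ✓
e: successors {b, d, f}; p there: b:F, d:T, f:F. ✗
f: successors {a}; p there: a:F. ✗
g: no successors, so □p holds vacuously. ✓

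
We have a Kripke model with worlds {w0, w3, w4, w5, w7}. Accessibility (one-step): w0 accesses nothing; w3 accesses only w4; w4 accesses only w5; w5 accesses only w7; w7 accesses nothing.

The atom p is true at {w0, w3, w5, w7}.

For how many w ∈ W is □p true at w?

4

w0: no successors, so □p holds vacuously. ✓
w3: successors {w4}; p there: w4:F. ✗
w4: successors {w5}; p there: w5:T. ✓
w5: successors {w7}; p there: w7:T. ✓
w7: no successors, so □p holds vacuously. ✓
Satisfying worlds: {w0, w4, w5, w7}.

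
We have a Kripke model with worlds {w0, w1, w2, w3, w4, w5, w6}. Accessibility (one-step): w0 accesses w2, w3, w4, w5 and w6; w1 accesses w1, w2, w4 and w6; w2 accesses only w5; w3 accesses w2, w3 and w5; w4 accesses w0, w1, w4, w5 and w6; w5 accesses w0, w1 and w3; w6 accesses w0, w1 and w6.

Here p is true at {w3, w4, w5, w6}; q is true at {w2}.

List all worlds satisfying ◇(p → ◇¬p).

{w0, w1, w2, w3, w4, w5, w6}

w0: successors {w2, w3, w4, w5, w6}; p → ◇¬p there: w2:T, w3:T, w4:T, w5:T, w6:T. ✓
w1: successors {w1, w2, w4, w6}; p → ◇¬p there: w1:T, w2:T, w4:T, w6:T. ✓
w2: successors {w5}; p → ◇¬p there: w5:T. ✓
w3: successors {w2, w3, w5}; p → ◇¬p there: w2:T, w3:T, w5:T. ✓
w4: successors {w0, w1, w4, w5, w6}; p → ◇¬p there: w0:T, w1:T, w4:T, w5:T, w6:T. ✓
w5: successors {w0, w1, w3}; p → ◇¬p there: w0:T, w1:T, w3:T. ✓
w6: successors {w0, w1, w6}; p → ◇¬p there: w0:T, w1:T, w6:T. ✓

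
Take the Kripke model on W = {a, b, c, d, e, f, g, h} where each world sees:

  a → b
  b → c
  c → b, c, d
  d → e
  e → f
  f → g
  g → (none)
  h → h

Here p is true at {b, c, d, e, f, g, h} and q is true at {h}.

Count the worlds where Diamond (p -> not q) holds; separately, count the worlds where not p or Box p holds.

For Diamond (p -> not q):
a: successors {b}; p -> not q there: b:T. ✓
b: successors {c}; p -> not q there: c:T. ✓
c: successors {b, c, d}; p -> not q there: b:T, c:T, d:T. ✓
d: successors {e}; p -> not q there: e:T. ✓
e: successors {f}; p -> not q there: f:T. ✓
f: successors {g}; p -> not q there: g:T. ✓
g: no successors, so Diamond (p -> not q) fails. ✗
h: successors {h}; p -> not q there: h:F. ✗
— 6 worlds.
For not p or Box p:
a: not p is T, Box p is T. ✓
b: not p is F, Box p is T. ✓
c: not p is F, Box p is T. ✓
d: not p is F, Box p is T. ✓
e: not p is F, Box p is T. ✓
f: not p is F, Box p is T. ✓
g: not p is F, Box p is T. ✓
h: not p is F, Box p is T. ✓
— 8 worlds.

6 and 8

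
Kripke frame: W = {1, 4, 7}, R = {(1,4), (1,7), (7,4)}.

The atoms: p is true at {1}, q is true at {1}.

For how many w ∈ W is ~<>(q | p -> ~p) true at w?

1: <>(q | p -> ~p) is T. ✗
4: <>(q | p -> ~p) is F. ✓
7: <>(q | p -> ~p) is T. ✗
Satisfying worlds: {4}.

1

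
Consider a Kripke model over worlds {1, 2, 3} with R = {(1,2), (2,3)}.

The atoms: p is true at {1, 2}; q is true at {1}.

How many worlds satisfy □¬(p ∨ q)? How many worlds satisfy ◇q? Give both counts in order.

2 and 0

For □¬(p ∨ q):
1: successors {2}; ¬(p ∨ q) there: 2:F. ✗
2: successors {3}; ¬(p ∨ q) there: 3:T. ✓
3: no successors, so □¬(p ∨ q) holds vacuously. ✓
— 2 worlds.
For ◇q:
1: successors {2}; q there: 2:F. ✗
2: successors {3}; q there: 3:F. ✗
3: no successors, so ◇q fails. ✗
— 0 worlds.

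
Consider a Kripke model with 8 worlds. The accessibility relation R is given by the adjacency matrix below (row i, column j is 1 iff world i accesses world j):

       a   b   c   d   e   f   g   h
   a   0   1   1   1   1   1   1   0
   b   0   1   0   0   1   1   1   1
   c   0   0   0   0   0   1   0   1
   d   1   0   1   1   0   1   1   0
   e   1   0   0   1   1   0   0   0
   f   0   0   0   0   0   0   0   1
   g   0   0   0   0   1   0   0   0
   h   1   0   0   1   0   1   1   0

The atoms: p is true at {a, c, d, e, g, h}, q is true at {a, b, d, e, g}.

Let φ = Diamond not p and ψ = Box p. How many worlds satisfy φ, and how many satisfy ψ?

5 and 3

For Diamond not p:
a: successors {b, c, d, e, f, g}; not p there: b:T, c:F, d:F, e:F, f:T, g:F. ✓
b: successors {b, e, f, g, h}; not p there: b:T, e:F, f:T, g:F, h:F. ✓
c: successors {f, h}; not p there: f:T, h:F. ✓
d: successors {a, c, d, f, g}; not p there: a:F, c:F, d:F, f:T, g:F. ✓
e: successors {a, d, e}; not p there: a:F, d:F, e:F. ✗
f: successors {h}; not p there: h:F. ✗
g: successors {e}; not p there: e:F. ✗
h: successors {a, d, f, g}; not p there: a:F, d:F, f:T, g:F. ✓
— 5 worlds.
For Box p:
a: successors {b, c, d, e, f, g}; p there: b:F, c:T, d:T, e:T, f:F, g:T. ✗
b: successors {b, e, f, g, h}; p there: b:F, e:T, f:F, g:T, h:T. ✗
c: successors {f, h}; p there: f:F, h:T. ✗
d: successors {a, c, d, f, g}; p there: a:T, c:T, d:T, f:F, g:T. ✗
e: successors {a, d, e}; p there: a:T, d:T, e:T. ✓
f: successors {h}; p there: h:T. ✓
g: successors {e}; p there: e:T. ✓
h: successors {a, d, f, g}; p there: a:T, d:T, f:F, g:T. ✗
— 3 worlds.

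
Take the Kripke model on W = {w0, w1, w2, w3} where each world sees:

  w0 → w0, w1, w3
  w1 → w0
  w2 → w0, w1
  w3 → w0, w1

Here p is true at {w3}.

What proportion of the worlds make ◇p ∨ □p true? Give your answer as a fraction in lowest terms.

1/4

w0: ◇p is T, □p is F. ✓
w1: ◇p is F, □p is F. ✗
w2: ◇p is F, □p is F. ✗
w3: ◇p is F, □p is F. ✗
That's 1 of 4 worlds, so 1/4.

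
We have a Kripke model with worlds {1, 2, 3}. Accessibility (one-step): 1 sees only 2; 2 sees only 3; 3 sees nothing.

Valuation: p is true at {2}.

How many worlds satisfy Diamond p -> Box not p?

1: Diamond p is T, Box not p is F. ✗
2: Diamond p is F, Box not p is T. ✓
3: Diamond p is F, Box not p is T. ✓
Satisfying worlds: {2, 3}.

2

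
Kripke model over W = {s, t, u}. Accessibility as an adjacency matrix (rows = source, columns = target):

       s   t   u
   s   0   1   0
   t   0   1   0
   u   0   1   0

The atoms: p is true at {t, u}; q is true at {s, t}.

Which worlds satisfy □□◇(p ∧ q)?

{s, t, u}

s: successors {t}; □◇(p ∧ q) there: t:T. ✓
t: successors {t}; □◇(p ∧ q) there: t:T. ✓
u: successors {t}; □◇(p ∧ q) there: t:T. ✓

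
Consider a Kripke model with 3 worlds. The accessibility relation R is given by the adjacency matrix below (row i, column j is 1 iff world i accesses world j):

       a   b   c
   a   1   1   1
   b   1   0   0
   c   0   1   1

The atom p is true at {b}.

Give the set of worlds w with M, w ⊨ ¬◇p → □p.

{a, c}

a: ¬◇p is F, □p is F. ✓
b: ¬◇p is T, □p is F. ✗
c: ¬◇p is F, □p is F. ✓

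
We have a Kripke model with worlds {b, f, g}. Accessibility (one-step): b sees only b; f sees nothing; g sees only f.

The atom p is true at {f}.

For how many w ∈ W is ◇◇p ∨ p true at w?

b: ◇◇p is F, p is F. ✗
f: ◇◇p is F, p is T. ✓
g: ◇◇p is F, p is F. ✗
Satisfying worlds: {f}.

1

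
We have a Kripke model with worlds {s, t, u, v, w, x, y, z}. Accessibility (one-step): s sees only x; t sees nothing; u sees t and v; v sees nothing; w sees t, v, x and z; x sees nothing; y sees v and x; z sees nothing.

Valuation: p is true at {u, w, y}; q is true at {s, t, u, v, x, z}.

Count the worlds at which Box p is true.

s: successors {x}; p there: x:F. ✗
t: no successors, so Box p holds vacuously. ✓
u: successors {t, v}; p there: t:F, v:F. ✗
v: no successors, so Box p holds vacuously. ✓
w: successors {t, v, x, z}; p there: t:F, v:F, x:F, z:F. ✗
x: no successors, so Box p holds vacuously. ✓
y: successors {v, x}; p there: v:F, x:F. ✗
z: no successors, so Box p holds vacuously. ✓
Satisfying worlds: {t, v, x, z}.

4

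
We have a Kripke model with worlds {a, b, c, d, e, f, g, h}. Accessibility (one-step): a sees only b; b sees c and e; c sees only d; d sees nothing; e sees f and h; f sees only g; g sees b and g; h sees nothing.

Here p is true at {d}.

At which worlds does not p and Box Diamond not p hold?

a: not p is T, Box Diamond not p is T. ✓
b: not p is T, Box Diamond not p is F. ✗
c: not p is T, Box Diamond not p is F. ✗
d: not p is F, Box Diamond not p is T. ✗
e: not p is T, Box Diamond not p is F. ✗
f: not p is T, Box Diamond not p is T. ✓
g: not p is T, Box Diamond not p is T. ✓
h: not p is T, Box Diamond not p is T. ✓

{a, f, g, h}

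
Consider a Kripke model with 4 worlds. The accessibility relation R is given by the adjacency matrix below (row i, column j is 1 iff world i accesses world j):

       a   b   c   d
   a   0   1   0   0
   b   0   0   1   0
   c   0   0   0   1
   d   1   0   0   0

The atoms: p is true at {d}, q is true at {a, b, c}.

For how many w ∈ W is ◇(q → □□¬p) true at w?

a: successors {b}; q → □□¬p there: b:F. ✗
b: successors {c}; q → □□¬p there: c:T. ✓
c: successors {d}; q → □□¬p there: d:T. ✓
d: successors {a}; q → □□¬p there: a:T. ✓
Satisfying worlds: {b, c, d}.

3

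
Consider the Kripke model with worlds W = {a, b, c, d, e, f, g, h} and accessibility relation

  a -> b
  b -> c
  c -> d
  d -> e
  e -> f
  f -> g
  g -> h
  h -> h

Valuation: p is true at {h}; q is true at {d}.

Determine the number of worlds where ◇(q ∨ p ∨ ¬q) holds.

a: successors {b}; q ∨ p ∨ ¬q there: b:T. ✓
b: successors {c}; q ∨ p ∨ ¬q there: c:T. ✓
c: successors {d}; q ∨ p ∨ ¬q there: d:T. ✓
d: successors {e}; q ∨ p ∨ ¬q there: e:T. ✓
e: successors {f}; q ∨ p ∨ ¬q there: f:T. ✓
f: successors {g}; q ∨ p ∨ ¬q there: g:T. ✓
g: successors {h}; q ∨ p ∨ ¬q there: h:T. ✓
h: successors {h}; q ∨ p ∨ ¬q there: h:T. ✓
Satisfying worlds: {a, b, c, d, e, f, g, h}.

8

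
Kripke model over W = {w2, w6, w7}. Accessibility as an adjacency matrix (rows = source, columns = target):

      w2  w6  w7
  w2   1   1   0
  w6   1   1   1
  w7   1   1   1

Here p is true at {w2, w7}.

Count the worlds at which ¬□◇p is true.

0

w2: □◇p is T. ✗
w6: □◇p is T. ✗
w7: □◇p is T. ✗
Satisfying worlds: ∅.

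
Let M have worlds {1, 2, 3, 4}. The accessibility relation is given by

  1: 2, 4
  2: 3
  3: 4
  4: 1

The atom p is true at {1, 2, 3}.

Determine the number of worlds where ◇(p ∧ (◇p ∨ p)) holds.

1: successors {2, 4}; p ∧ (◇p ∨ p) there: 2:T, 4:F. ✓
2: successors {3}; p ∧ (◇p ∨ p) there: 3:T. ✓
3: successors {4}; p ∧ (◇p ∨ p) there: 4:F. ✗
4: successors {1}; p ∧ (◇p ∨ p) there: 1:T. ✓
Satisfying worlds: {1, 2, 4}.

3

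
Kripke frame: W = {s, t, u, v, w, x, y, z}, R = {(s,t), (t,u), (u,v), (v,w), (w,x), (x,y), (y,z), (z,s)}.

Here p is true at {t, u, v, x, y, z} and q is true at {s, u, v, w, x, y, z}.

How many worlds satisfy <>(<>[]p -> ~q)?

3

s: successors {t}; <>[]p -> ~q there: t:T. ✓
t: successors {u}; <>[]p -> ~q there: u:T. ✓
u: successors {v}; <>[]p -> ~q there: v:F. ✗
v: successors {w}; <>[]p -> ~q there: w:F. ✗
w: successors {x}; <>[]p -> ~q there: x:F. ✗
x: successors {y}; <>[]p -> ~q there: y:T. ✓
y: successors {z}; <>[]p -> ~q there: z:F. ✗
z: successors {s}; <>[]p -> ~q there: s:F. ✗
Satisfying worlds: {s, t, x}.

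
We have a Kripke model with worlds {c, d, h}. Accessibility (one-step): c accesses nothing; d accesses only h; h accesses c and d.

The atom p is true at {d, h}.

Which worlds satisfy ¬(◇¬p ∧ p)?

c: ◇¬p ∧ p is F. ✓
d: ◇¬p ∧ p is F. ✓
h: ◇¬p ∧ p is T. ✗

{c, d}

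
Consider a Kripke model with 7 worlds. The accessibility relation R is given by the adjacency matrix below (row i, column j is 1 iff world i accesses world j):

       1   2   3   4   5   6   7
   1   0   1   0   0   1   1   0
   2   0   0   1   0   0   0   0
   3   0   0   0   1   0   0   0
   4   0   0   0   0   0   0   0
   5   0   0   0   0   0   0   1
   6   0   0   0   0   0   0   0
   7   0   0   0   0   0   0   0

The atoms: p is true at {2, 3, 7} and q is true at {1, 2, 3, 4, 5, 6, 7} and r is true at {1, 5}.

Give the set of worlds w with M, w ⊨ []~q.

{4, 6, 7}

1: successors {2, 5, 6}; ~q there: 2:F, 5:F, 6:F. ✗
2: successors {3}; ~q there: 3:F. ✗
3: successors {4}; ~q there: 4:F. ✗
4: no successors, so []~q holds vacuously. ✓
5: successors {7}; ~q there: 7:F. ✗
6: no successors, so []~q holds vacuously. ✓
7: no successors, so []~q holds vacuously. ✓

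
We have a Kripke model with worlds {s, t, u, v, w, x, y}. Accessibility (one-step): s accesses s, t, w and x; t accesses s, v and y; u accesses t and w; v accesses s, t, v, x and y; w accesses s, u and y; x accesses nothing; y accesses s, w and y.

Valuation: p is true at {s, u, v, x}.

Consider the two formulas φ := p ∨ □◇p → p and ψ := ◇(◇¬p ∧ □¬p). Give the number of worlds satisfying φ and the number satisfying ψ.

For p ∨ □◇p → p:
s: p ∨ □◇p is T, p is T. ✓
t: p ∨ □◇p is T, p is F. ✗
u: p ∨ □◇p is T, p is T. ✓
v: p ∨ □◇p is T, p is T. ✓
w: p ∨ □◇p is F, p is F. ✓
x: p ∨ □◇p is T, p is T. ✓
y: p ∨ □◇p is T, p is F. ✗
— 5 worlds.
For ◇(◇¬p ∧ □¬p):
s: successors {s, t, w, x}; ◇¬p ∧ □¬p there: s:F, t:F, w:F, x:F. ✗
t: successors {s, v, y}; ◇¬p ∧ □¬p there: s:F, v:F, y:F. ✗
u: successors {t, w}; ◇¬p ∧ □¬p there: t:F, w:F. ✗
v: successors {s, t, v, x, y}; ◇¬p ∧ □¬p there: s:F, t:F, v:F, x:F, y:F. ✗
w: successors {s, u, y}; ◇¬p ∧ □¬p there: s:F, u:T, y:F. ✓
x: no successors, so ◇(◇¬p ∧ □¬p) fails. ✗
y: successors {s, w, y}; ◇¬p ∧ □¬p there: s:F, w:F, y:F. ✗
— 1 world.

5 and 1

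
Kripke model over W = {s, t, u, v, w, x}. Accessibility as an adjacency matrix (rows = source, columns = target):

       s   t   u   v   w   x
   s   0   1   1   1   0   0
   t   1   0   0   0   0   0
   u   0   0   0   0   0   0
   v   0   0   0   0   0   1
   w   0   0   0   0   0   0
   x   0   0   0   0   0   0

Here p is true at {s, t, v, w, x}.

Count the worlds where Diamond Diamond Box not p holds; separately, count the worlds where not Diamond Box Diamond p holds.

2 and 4

For Diamond Diamond Box not p:
s: successors {t, u, v}; Diamond Box not p there: t:F, u:F, v:T. ✓
t: successors {s}; Diamond Box not p there: s:T. ✓
u: no successors, so Diamond Diamond Box not p fails. ✗
v: successors {x}; Diamond Box not p there: x:F. ✗
w: no successors, so Diamond Diamond Box not p fails. ✗
x: no successors, so Diamond Diamond Box not p fails. ✗
— 2 worlds.
For not Diamond Box Diamond p:
s: Diamond Box Diamond p is T. ✗
t: Diamond Box Diamond p is F. ✓
u: Diamond Box Diamond p is F. ✓
v: Diamond Box Diamond p is T. ✗
w: Diamond Box Diamond p is F. ✓
x: Diamond Box Diamond p is F. ✓
— 4 worlds.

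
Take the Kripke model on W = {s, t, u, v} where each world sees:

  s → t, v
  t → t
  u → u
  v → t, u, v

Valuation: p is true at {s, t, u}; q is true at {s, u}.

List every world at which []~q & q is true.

{s}

s: []~q is T, q is T. ✓
t: []~q is T, q is F. ✗
u: []~q is F, q is T. ✗
v: []~q is F, q is F. ✗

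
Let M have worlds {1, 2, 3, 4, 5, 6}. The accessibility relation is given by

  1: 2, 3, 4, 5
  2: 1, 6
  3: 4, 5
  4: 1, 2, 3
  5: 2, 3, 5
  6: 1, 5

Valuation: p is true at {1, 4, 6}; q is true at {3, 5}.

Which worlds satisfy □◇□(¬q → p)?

{3, 6}

1: successors {2, 3, 4, 5}; ◇□(¬q → p) there: 2:T, 3:F, 4:T, 5:T. ✗
2: successors {1, 6}; ◇□(¬q → p) there: 1:T, 6:F. ✗
3: successors {4, 5}; ◇□(¬q → p) there: 4:T, 5:T. ✓
4: successors {1, 2, 3}; ◇□(¬q → p) there: 1:T, 2:T, 3:F. ✗
5: successors {2, 3, 5}; ◇□(¬q → p) there: 2:T, 3:F, 5:T. ✗
6: successors {1, 5}; ◇□(¬q → p) there: 1:T, 5:T. ✓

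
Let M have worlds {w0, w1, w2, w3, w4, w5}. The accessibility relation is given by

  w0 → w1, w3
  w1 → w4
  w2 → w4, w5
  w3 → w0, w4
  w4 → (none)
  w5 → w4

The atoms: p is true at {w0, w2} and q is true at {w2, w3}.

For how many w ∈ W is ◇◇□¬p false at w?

3

w0: successors {w1, w3}; ◇□¬p there: w1:T, w3:T. ✓
w1: successors {w4}; ◇□¬p there: w4:F. ✗
w2: successors {w4, w5}; ◇□¬p there: w4:F, w5:T. ✓
w3: successors {w0, w4}; ◇□¬p there: w0:T, w4:F. ✓
w4: no successors, so ◇◇□¬p fails. ✗
w5: successors {w4}; ◇□¬p there: w4:F. ✗
Satisfying worlds: {w0, w2, w3}.
So ◇◇□¬p fails at the other 3 worlds.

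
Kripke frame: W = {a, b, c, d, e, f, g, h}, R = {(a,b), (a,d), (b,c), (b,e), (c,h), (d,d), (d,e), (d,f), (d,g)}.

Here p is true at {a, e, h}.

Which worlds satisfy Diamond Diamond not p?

{a, d}

a: successors {b, d}; Diamond not p there: b:T, d:T. ✓
b: successors {c, e}; Diamond not p there: c:F, e:F. ✗
c: successors {h}; Diamond not p there: h:F. ✗
d: successors {d, e, f, g}; Diamond not p there: d:T, e:F, f:F, g:F. ✓
e: no successors, so Diamond Diamond not p fails. ✗
f: no successors, so Diamond Diamond not p fails. ✗
g: no successors, so Diamond Diamond not p fails. ✗
h: no successors, so Diamond Diamond not p fails. ✗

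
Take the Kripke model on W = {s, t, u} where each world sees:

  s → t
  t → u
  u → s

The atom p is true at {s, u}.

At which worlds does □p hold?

s: successors {t}; p there: t:F. ✗
t: successors {u}; p there: u:T. ✓
u: successors {s}; p there: s:T. ✓

{t, u}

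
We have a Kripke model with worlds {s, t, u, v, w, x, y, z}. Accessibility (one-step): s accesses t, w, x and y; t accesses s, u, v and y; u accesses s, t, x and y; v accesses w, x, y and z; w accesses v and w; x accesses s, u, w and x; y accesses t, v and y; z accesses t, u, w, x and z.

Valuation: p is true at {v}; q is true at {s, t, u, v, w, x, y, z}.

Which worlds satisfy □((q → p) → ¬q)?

s: successors {t, w, x, y}; (q → p) → ¬q there: t:T, w:T, x:T, y:T. ✓
t: successors {s, u, v, y}; (q → p) → ¬q there: s:T, u:T, v:F, y:T. ✗
u: successors {s, t, x, y}; (q → p) → ¬q there: s:T, t:T, x:T, y:T. ✓
v: successors {w, x, y, z}; (q → p) → ¬q there: w:T, x:T, y:T, z:T. ✓
w: successors {v, w}; (q → p) → ¬q there: v:F, w:T. ✗
x: successors {s, u, w, x}; (q → p) → ¬q there: s:T, u:T, w:T, x:T. ✓
y: successors {t, v, y}; (q → p) → ¬q there: t:T, v:F, y:T. ✗
z: successors {t, u, w, x, z}; (q → p) → ¬q there: t:T, u:T, w:T, x:T, z:T. ✓

{s, u, v, x, z}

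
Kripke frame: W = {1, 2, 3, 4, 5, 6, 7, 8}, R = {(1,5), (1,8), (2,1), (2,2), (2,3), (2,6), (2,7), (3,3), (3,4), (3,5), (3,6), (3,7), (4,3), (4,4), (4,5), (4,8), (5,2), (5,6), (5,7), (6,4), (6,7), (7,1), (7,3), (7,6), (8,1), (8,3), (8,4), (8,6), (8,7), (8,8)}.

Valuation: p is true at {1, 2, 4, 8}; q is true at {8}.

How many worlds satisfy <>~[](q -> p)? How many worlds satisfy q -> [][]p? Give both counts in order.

0 and 7

For <>~[](q -> p):
1: successors {5, 8}; ~[](q -> p) there: 5:F, 8:F. ✗
2: successors {1, 2, 3, 6, 7}; ~[](q -> p) there: 1:F, 2:F, 3:F, 6:F, 7:F. ✗
3: successors {3, 4, 5, 6, 7}; ~[](q -> p) there: 3:F, 4:F, 5:F, 6:F, 7:F. ✗
4: successors {3, 4, 5, 8}; ~[](q -> p) there: 3:F, 4:F, 5:F, 8:F. ✗
5: successors {2, 6, 7}; ~[](q -> p) there: 2:F, 6:F, 7:F. ✗
6: successors {4, 7}; ~[](q -> p) there: 4:F, 7:F. ✗
7: successors {1, 3, 6}; ~[](q -> p) there: 1:F, 3:F, 6:F. ✗
8: successors {1, 3, 4, 6, 7, 8}; ~[](q -> p) there: 1:F, 3:F, 4:F, 6:F, 7:F, 8:F. ✗
— 0 worlds.
For q -> [][]p:
1: q is F, [][]p is F. ✓
2: q is F, [][]p is F. ✓
3: q is F, [][]p is F. ✓
4: q is F, [][]p is F. ✓
5: q is F, [][]p is F. ✓
6: q is F, [][]p is F. ✓
7: q is F, [][]p is F. ✓
8: q is T, [][]p is F. ✗
— 7 worlds.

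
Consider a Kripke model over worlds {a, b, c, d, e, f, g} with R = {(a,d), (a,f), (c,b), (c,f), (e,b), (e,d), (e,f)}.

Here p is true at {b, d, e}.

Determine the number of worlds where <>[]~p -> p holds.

a: <>[]~p is T, p is F. ✗
b: <>[]~p is F, p is T. ✓
c: <>[]~p is T, p is F. ✗
d: <>[]~p is F, p is T. ✓
e: <>[]~p is T, p is T. ✓
f: <>[]~p is F, p is F. ✓
g: <>[]~p is F, p is F. ✓
Satisfying worlds: {b, d, e, f, g}.

5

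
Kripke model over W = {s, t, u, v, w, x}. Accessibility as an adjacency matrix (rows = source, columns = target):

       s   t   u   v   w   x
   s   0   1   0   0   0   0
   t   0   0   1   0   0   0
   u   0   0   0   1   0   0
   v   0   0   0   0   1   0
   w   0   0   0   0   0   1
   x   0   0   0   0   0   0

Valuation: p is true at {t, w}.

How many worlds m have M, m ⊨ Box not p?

s: successors {t}; not p there: t:F. ✗
t: successors {u}; not p there: u:T. ✓
u: successors {v}; not p there: v:T. ✓
v: successors {w}; not p there: w:F. ✗
w: successors {x}; not p there: x:T. ✓
x: no successors, so Box not p holds vacuously. ✓
Satisfying worlds: {t, u, w, x}.

4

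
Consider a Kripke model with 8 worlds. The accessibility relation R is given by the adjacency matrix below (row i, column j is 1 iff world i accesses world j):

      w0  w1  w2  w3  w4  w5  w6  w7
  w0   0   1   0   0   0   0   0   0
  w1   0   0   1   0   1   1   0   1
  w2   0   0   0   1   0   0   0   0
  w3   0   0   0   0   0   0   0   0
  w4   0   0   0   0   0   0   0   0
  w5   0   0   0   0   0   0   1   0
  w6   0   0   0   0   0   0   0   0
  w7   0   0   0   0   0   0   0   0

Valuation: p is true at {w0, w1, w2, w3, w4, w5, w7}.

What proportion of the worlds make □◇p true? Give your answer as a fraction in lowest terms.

w0: successors {w1}; ◇p there: w1:T. ✓
w1: successors {w2, w4, w5, w7}; ◇p there: w2:T, w4:F, w5:F, w7:F. ✗
w2: successors {w3}; ◇p there: w3:F. ✗
w3: no successors, so □◇p holds vacuously. ✓
w4: no successors, so □◇p holds vacuously. ✓
w5: successors {w6}; ◇p there: w6:F. ✗
w6: no successors, so □◇p holds vacuously. ✓
w7: no successors, so □◇p holds vacuously. ✓
That's 5 of 8 worlds, so 5/8.

5/8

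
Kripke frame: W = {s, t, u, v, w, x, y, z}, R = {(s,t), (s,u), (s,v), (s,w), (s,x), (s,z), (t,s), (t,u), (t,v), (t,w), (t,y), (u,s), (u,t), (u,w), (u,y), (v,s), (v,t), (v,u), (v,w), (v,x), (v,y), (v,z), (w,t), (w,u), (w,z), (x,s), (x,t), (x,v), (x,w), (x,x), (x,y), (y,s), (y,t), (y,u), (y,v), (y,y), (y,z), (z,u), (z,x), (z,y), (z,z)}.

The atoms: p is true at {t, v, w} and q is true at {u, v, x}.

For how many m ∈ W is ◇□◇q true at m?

7

s: successors {t, u, v, w, x, z}; □◇q there: t:F, u:T, v:F, w:F, x:T, z:F. ✓
t: successors {s, u, v, w, y}; □◇q there: s:F, u:T, v:F, w:F, y:F. ✓
u: successors {s, t, w, y}; □◇q there: s:F, t:F, w:F, y:F. ✗
v: successors {s, t, u, w, x, y, z}; □◇q there: s:F, t:F, u:T, w:F, x:T, y:F, z:F. ✓
w: successors {t, u, z}; □◇q there: t:F, u:T, z:F. ✓
x: successors {s, t, v, w, x, y}; □◇q there: s:F, t:F, v:F, w:F, x:T, y:F. ✓
y: successors {s, t, u, v, y, z}; □◇q there: s:F, t:F, u:T, v:F, y:F, z:F. ✓
z: successors {u, x, y, z}; □◇q there: u:T, x:T, y:F, z:F. ✓
Satisfying worlds: {s, t, v, w, x, y, z}.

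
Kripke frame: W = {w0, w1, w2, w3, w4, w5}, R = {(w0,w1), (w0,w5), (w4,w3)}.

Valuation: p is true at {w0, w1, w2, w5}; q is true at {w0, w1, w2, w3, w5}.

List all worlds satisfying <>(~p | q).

w0: successors {w1, w5}; ~p | q there: w1:T, w5:T. ✓
w1: no successors, so <>(~p | q) fails. ✗
w2: no successors, so <>(~p | q) fails. ✗
w3: no successors, so <>(~p | q) fails. ✗
w4: successors {w3}; ~p | q there: w3:T. ✓
w5: no successors, so <>(~p | q) fails. ✗

{w0, w4}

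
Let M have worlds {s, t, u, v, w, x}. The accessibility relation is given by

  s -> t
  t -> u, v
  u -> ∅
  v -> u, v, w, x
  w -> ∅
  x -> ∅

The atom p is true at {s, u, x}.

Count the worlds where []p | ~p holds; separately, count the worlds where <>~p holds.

5 and 3

For []p | ~p:
s: []p is F, ~p is F. ✗
t: []p is F, ~p is T. ✓
u: []p is T, ~p is F. ✓
v: []p is F, ~p is T. ✓
w: []p is T, ~p is T. ✓
x: []p is T, ~p is F. ✓
— 5 worlds.
For <>~p:
s: successors {t}; ~p there: t:T. ✓
t: successors {u, v}; ~p there: u:F, v:T. ✓
u: no successors, so <>~p fails. ✗
v: successors {u, v, w, x}; ~p there: u:F, v:T, w:T, x:F. ✓
w: no successors, so <>~p fails. ✗
x: no successors, so <>~p fails. ✗
— 3 worlds.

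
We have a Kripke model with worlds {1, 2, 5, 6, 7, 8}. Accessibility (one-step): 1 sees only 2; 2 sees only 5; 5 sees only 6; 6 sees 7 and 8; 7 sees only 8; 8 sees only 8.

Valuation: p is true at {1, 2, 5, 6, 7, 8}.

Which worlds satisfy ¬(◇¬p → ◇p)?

∅

1: ◇¬p → ◇p is T. ✗
2: ◇¬p → ◇p is T. ✗
5: ◇¬p → ◇p is T. ✗
6: ◇¬p → ◇p is T. ✗
7: ◇¬p → ◇p is T. ✗
8: ◇¬p → ◇p is T. ✗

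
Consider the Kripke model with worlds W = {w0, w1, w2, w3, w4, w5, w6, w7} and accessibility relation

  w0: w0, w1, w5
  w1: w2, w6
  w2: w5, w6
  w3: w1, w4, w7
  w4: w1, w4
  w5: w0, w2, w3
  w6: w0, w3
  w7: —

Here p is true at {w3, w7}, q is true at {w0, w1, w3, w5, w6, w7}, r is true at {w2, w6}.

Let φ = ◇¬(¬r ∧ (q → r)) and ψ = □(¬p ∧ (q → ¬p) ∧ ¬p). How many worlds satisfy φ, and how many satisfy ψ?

7 and 5

For ◇¬(¬r ∧ (q → r)):
w0: successors {w0, w1, w5}; ¬(¬r ∧ (q → r)) there: w0:T, w1:T, w5:T. ✓
w1: successors {w2, w6}; ¬(¬r ∧ (q → r)) there: w2:T, w6:T. ✓
w2: successors {w5, w6}; ¬(¬r ∧ (q → r)) there: w5:T, w6:T. ✓
w3: successors {w1, w4, w7}; ¬(¬r ∧ (q → r)) there: w1:T, w4:F, w7:T. ✓
w4: successors {w1, w4}; ¬(¬r ∧ (q → r)) there: w1:T, w4:F. ✓
w5: successors {w0, w2, w3}; ¬(¬r ∧ (q → r)) there: w0:T, w2:T, w3:T. ✓
w6: successors {w0, w3}; ¬(¬r ∧ (q → r)) there: w0:T, w3:T. ✓
w7: no successors, so ◇¬(¬r ∧ (q → r)) fails. ✗
— 7 worlds.
For □(¬p ∧ (q → ¬p) ∧ ¬p):
w0: successors {w0, w1, w5}; ¬p ∧ (q → ¬p) ∧ ¬p there: w0:T, w1:T, w5:T. ✓
w1: successors {w2, w6}; ¬p ∧ (q → ¬p) ∧ ¬p there: w2:T, w6:T. ✓
w2: successors {w5, w6}; ¬p ∧ (q → ¬p) ∧ ¬p there: w5:T, w6:T. ✓
w3: successors {w1, w4, w7}; ¬p ∧ (q → ¬p) ∧ ¬p there: w1:T, w4:T, w7:F. ✗
w4: successors {w1, w4}; ¬p ∧ (q → ¬p) ∧ ¬p there: w1:T, w4:T. ✓
w5: successors {w0, w2, w3}; ¬p ∧ (q → ¬p) ∧ ¬p there: w0:T, w2:T, w3:F. ✗
w6: successors {w0, w3}; ¬p ∧ (q → ¬p) ∧ ¬p there: w0:T, w3:F. ✗
w7: no successors, so □(¬p ∧ (q → ¬p) ∧ ¬p) holds vacuously. ✓
— 5 worlds.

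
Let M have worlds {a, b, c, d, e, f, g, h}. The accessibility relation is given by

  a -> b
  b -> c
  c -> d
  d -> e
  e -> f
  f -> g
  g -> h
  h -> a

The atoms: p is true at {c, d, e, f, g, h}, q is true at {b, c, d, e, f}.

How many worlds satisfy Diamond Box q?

5

a: successors {b}; Box q there: b:T. ✓
b: successors {c}; Box q there: c:T. ✓
c: successors {d}; Box q there: d:T. ✓
d: successors {e}; Box q there: e:T. ✓
e: successors {f}; Box q there: f:F. ✗
f: successors {g}; Box q there: g:F. ✗
g: successors {h}; Box q there: h:F. ✗
h: successors {a}; Box q there: a:T. ✓
Satisfying worlds: {a, b, c, d, h}.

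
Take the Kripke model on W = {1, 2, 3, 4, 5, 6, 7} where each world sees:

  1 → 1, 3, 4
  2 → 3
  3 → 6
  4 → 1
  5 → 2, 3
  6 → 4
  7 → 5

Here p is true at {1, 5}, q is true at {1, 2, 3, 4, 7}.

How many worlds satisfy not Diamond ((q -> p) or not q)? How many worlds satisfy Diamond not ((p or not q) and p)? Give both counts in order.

3 and 5

For not Diamond ((q -> p) or not q):
1: Diamond ((q -> p) or not q) is T. ✗
2: Diamond ((q -> p) or not q) is F. ✓
3: Diamond ((q -> p) or not q) is T. ✗
4: Diamond ((q -> p) or not q) is T. ✗
5: Diamond ((q -> p) or not q) is F. ✓
6: Diamond ((q -> p) or not q) is F. ✓
7: Diamond ((q -> p) or not q) is T. ✗
— 3 worlds.
For Diamond not ((p or not q) and p):
1: successors {1, 3, 4}; not ((p or not q) and p) there: 1:F, 3:T, 4:T. ✓
2: successors {3}; not ((p or not q) and p) there: 3:T. ✓
3: successors {6}; not ((p or not q) and p) there: 6:T. ✓
4: successors {1}; not ((p or not q) and p) there: 1:F. ✗
5: successors {2, 3}; not ((p or not q) and p) there: 2:T, 3:T. ✓
6: successors {4}; not ((p or not q) and p) there: 4:T. ✓
7: successors {5}; not ((p or not q) and p) there: 5:F. ✗
— 5 worlds.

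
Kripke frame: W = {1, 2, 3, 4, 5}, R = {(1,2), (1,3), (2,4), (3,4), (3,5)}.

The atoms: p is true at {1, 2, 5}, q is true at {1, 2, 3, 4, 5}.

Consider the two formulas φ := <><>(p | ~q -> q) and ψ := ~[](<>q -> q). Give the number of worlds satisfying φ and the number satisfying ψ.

1 and 0

For <><>(p | ~q -> q):
1: successors {2, 3}; <>(p | ~q -> q) there: 2:T, 3:T. ✓
2: successors {4}; <>(p | ~q -> q) there: 4:F. ✗
3: successors {4, 5}; <>(p | ~q -> q) there: 4:F, 5:F. ✗
4: no successors, so <><>(p | ~q -> q) fails. ✗
5: no successors, so <><>(p | ~q -> q) fails. ✗
— 1 world.
For ~[](<>q -> q):
1: [](<>q -> q) is T. ✗
2: [](<>q -> q) is T. ✗
3: [](<>q -> q) is T. ✗
4: [](<>q -> q) is T. ✗
5: [](<>q -> q) is T. ✗
— 0 worlds.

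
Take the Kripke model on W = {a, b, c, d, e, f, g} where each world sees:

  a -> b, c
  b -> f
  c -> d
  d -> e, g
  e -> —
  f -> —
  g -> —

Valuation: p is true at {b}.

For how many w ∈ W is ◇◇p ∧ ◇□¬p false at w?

a: ◇◇p is F, ◇□¬p is T. ✗
b: ◇◇p is F, ◇□¬p is T. ✗
c: ◇◇p is F, ◇□¬p is T. ✗
d: ◇◇p is F, ◇□¬p is T. ✗
e: ◇◇p is F, ◇□¬p is F. ✗
f: ◇◇p is F, ◇□¬p is F. ✗
g: ◇◇p is F, ◇□¬p is F. ✗
Satisfying worlds: ∅.
So ◇◇p ∧ ◇□¬p fails at the other 7 worlds.

7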